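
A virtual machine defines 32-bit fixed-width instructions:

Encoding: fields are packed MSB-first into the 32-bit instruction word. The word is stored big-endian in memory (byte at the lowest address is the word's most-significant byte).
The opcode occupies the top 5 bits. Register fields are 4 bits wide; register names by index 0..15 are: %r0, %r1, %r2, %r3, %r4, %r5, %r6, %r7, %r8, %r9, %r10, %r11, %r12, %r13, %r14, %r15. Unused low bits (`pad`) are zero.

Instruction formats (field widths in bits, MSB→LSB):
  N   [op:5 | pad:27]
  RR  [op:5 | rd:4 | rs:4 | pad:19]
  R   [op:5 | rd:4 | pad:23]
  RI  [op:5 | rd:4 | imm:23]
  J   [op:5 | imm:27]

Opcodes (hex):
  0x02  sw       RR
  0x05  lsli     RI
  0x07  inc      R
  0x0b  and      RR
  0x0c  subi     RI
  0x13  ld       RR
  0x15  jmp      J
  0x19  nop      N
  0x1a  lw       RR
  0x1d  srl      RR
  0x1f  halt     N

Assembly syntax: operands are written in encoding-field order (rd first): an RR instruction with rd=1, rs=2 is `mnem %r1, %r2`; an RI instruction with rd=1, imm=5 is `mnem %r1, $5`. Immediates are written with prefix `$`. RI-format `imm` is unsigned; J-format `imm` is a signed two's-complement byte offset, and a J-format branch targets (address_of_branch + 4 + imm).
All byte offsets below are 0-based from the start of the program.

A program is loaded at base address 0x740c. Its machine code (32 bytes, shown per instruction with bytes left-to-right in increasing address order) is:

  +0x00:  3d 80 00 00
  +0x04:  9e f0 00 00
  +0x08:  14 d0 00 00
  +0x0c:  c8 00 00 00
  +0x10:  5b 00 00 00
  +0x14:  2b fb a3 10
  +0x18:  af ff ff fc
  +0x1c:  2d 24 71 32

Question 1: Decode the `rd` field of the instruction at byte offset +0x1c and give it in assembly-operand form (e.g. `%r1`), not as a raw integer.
+0x1c: 2d 24 71 32 ⇒ word 0x2d247132 (big)
  opcode bits[31:27]=0x5: lsli/RI
  rd@[26:23]=0xa ⇒ %r10
  imm@[22:0]=0x247132 ⇒ $2388274

%r10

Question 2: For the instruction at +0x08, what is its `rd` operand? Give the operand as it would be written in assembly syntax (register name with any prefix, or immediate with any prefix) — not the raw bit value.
@+08  big-endian(14 d0 00 00) = 0x14d00000
  opcode bits[31:27]=0x2: sw/RR
  rd: (w>>23)&0xf=0x9 → %r9
  rs: (w>>19)&0xf=0xa → %r10

%r9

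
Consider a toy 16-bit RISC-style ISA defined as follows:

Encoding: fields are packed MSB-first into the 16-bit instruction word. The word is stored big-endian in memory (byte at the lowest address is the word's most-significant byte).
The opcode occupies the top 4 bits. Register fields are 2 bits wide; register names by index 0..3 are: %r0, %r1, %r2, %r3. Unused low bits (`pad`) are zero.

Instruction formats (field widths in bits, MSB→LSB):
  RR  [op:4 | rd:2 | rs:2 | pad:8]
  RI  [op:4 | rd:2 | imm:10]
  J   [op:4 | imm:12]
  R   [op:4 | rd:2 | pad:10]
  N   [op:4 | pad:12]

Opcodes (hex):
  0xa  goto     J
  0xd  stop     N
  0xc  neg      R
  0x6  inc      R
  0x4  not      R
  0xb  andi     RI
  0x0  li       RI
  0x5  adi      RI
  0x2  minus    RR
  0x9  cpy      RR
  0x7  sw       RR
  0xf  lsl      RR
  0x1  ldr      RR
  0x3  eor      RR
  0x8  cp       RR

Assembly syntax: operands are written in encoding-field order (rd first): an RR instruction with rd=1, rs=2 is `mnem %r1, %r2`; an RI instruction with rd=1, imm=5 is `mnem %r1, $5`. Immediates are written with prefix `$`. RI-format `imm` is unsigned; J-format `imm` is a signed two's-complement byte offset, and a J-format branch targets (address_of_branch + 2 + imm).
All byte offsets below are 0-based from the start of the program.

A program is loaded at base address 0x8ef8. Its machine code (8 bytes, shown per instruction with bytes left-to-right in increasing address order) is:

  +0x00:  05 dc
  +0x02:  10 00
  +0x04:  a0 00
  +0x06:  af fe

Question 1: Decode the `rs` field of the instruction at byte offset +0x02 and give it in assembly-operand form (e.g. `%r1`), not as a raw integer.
@+02  big-endian(10 00) = 0x1000
  op=0x1000>>12=0x1 ⇒ ldr (RR)
  rd: (w>>10)&0x3=0x0 → %r0
  rs: (w>>8)&0x3=0x0 → %r0

%r0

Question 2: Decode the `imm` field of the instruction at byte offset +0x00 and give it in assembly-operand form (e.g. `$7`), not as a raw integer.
off 0x00: read 05 dc as big → 0x05dc
  top 4b → 0x0 → li [RI]
  rd@[11:10]=0x1 ⇒ %r1
  imm@[9:0]=0x1dc ⇒ $476

$476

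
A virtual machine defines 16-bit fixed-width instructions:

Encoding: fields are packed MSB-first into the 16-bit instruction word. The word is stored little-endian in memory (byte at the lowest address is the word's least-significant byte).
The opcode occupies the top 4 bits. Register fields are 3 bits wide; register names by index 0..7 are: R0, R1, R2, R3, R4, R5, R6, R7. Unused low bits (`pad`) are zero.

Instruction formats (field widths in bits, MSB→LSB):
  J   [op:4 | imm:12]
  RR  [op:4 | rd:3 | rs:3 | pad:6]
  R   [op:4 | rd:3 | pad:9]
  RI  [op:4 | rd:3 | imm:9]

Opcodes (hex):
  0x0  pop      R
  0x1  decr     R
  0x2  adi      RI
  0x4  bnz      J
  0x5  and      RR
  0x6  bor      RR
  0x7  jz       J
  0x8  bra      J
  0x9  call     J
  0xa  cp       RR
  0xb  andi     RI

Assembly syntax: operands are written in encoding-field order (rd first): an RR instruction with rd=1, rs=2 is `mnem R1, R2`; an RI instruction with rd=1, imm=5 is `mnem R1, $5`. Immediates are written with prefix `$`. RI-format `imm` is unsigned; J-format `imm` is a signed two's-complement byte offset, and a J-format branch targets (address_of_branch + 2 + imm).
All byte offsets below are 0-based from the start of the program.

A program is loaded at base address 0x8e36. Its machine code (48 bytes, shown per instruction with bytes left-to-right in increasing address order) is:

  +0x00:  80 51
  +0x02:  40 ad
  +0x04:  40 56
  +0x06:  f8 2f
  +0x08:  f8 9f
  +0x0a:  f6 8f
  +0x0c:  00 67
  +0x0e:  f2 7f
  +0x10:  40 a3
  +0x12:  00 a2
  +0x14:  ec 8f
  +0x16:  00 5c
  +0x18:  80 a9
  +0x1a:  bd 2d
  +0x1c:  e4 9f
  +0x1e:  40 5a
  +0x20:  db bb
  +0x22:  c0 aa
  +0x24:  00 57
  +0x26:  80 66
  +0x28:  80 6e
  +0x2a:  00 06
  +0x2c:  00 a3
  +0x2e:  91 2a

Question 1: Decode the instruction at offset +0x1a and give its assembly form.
adi R6, $445

[1a] bd 2d → 0x2dbd
  opcode bits[15:12]=0x2: adi/RI
  rd: (w>>9)&0x7=0x6 → R6
  imm: (w>>0)&0x1ff=0x1bd → $445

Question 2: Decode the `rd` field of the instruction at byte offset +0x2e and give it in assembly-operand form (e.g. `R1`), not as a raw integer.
@+2e  little-endian(91 2a) = 0x2a91
  opcode bits[15:12]=0x2: adi/RI
  [11:9] rd=5 = R5
  [8:0] imm=145 = $145

R5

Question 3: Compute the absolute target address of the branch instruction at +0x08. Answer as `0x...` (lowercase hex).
[08] f8 9f → 0x9ff8
  op=0x9ff8>>12=0x9 ⇒ call (J)
  [11:0] imm=4088 (s12→-8) = $-8
  target = base 0x8e36 + off 0x08 + 2 + imm -8 = 0x8e38

0x8e38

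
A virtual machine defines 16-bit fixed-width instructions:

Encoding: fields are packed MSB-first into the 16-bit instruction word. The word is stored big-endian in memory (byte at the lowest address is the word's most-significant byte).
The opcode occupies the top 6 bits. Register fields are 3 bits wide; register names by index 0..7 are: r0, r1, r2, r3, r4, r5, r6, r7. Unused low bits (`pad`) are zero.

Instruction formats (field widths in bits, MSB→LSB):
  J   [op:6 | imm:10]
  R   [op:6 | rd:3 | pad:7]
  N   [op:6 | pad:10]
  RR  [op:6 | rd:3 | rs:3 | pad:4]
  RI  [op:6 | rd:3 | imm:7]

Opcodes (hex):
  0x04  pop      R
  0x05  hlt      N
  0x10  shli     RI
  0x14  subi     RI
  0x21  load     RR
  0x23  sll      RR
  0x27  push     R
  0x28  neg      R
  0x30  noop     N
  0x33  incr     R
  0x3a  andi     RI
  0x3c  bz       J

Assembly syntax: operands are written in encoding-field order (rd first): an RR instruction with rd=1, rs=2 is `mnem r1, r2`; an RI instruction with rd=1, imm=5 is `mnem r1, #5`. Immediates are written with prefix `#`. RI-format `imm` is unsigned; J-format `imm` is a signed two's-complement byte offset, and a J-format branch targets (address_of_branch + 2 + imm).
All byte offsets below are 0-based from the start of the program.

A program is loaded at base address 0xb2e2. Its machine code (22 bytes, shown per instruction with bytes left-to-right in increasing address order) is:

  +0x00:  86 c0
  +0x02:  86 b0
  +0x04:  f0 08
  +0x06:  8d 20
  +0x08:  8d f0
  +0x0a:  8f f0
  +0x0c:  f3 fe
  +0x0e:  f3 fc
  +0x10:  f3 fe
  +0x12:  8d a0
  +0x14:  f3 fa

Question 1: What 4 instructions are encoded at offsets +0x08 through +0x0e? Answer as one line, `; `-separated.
off 0x08: read 8d f0 as big → 0x8df0
  top 6b → 0x23 → sll [RR]
  rd@[9:7]=0x3 ⇒ r3
  rs@[6:4]=0x7 ⇒ r7
off 0x0a: read 8f f0 as big → 0x8ff0
  top 6b → 0x23 → sll [RR]
  rd@[9:7]=0x7 ⇒ r7
  rs@[6:4]=0x7 ⇒ r7
off 0x0c: read f3 fe as big → 0xf3fe
  top 6b → 0x3c → bz [J]
  imm@[9:0]=0x3fe (s10→-2) ⇒ #-2
off 0x0e: read f3 fc as big → 0xf3fc
  top 6b → 0x3c → bz [J]
  imm@[9:0]=0x3fc (s10→-4) ⇒ #-4

sll r3, r7; sll r7, r7; bz #-2; bz #-4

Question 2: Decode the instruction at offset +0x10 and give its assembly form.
+0x10: f3 fe ⇒ word 0xf3fe (big)
  opcode bits[15:10]=0x3c: bz/J
  [9:0] imm=1022 (s10→-2) = #-2

bz #-2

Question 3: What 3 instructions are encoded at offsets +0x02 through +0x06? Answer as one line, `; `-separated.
load r5, r3; bz #8; sll r2, r2

[02] 86 b0 → 0x86b0
  top 6b → 0x21 → load [RR]
  rd: (w>>7)&0x7=0x5 → r5
  rs: (w>>4)&0x7=0x3 → r3
[04] f0 08 → 0xf008
  top 6b → 0x3c → bz [J]
  imm: (w>>0)&0x3ff=0x8 → #8
[06] 8d 20 → 0x8d20
  top 6b → 0x23 → sll [RR]
  rd: (w>>7)&0x7=0x2 → r2
  rs: (w>>4)&0x7=0x2 → r2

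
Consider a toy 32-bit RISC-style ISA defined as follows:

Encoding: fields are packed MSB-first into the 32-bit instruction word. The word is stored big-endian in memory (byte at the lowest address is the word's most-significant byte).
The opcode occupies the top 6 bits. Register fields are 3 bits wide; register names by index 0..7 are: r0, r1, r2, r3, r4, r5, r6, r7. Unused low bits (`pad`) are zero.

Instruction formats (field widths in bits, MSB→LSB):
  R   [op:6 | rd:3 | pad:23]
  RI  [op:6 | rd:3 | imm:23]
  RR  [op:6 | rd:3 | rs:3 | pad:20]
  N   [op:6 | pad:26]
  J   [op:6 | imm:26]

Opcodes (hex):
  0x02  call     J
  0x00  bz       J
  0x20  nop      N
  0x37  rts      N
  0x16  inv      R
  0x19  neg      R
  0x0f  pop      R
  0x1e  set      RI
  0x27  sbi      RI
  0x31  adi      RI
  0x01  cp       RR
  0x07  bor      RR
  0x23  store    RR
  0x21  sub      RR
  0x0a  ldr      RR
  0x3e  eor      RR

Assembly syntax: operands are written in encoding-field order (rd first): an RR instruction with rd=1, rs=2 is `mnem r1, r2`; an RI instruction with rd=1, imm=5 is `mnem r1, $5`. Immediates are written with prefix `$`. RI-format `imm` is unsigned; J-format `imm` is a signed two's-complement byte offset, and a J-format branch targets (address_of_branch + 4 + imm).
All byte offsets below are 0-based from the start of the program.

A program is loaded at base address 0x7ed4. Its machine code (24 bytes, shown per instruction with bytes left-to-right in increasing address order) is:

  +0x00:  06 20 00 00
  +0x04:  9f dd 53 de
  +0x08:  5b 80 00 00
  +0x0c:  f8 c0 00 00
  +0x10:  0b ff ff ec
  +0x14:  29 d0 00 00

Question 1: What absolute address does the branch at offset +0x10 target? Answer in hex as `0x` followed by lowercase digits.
0x7ed4

@+10  big-endian(0b ff ff ec) = 0x0bffffec
  op=0x0bffffec>>26=0x2 ⇒ call (J)
  imm: (w>>0)&0x3ffffff=0x3ffffec (s26→-20) → $-20
  target = base 0x7ed4 + off 0x10 + 4 + imm -20 = 0x7ed4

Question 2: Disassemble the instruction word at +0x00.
cp r4, r2

@+00  big-endian(06 20 00 00) = 0x06200000
  top 6b → 0x1 → cp [RR]
  rd: (w>>23)&0x7=0x4 → r4
  rs: (w>>20)&0x7=0x2 → r2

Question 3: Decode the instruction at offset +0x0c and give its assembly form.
eor r1, r4

off 0x0c: read f8 c0 00 00 as big → 0xf8c00000
  opcode bits[31:26]=0x3e: eor/RR
  rd@[25:23]=0x1 ⇒ r1
  rs@[22:20]=0x4 ⇒ r4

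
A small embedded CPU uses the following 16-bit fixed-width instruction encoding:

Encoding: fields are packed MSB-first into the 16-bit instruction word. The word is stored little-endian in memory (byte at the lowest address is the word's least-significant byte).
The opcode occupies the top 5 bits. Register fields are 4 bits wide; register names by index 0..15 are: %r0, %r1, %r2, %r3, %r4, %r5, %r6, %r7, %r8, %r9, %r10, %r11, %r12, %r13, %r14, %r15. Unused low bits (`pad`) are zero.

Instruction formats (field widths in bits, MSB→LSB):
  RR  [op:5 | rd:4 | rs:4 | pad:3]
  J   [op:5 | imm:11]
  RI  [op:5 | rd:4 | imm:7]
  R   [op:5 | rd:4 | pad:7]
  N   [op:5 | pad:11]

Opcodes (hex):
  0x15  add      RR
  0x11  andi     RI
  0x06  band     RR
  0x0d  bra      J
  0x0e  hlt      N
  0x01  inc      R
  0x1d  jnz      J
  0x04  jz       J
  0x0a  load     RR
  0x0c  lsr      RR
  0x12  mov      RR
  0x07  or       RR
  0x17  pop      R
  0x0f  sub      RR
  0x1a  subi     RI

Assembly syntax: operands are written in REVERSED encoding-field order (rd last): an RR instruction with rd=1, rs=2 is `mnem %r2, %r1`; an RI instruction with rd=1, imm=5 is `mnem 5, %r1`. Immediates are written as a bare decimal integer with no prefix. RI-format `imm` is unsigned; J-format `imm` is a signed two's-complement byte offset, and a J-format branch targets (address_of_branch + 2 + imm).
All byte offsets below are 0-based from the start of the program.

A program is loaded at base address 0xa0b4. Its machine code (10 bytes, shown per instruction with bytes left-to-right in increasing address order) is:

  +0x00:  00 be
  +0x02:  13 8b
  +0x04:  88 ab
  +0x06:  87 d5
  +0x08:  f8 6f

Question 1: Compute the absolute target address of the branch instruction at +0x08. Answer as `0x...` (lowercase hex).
0xa0b6

@+08  little-endian(f8 6f) = 0x6ff8
  top 5b → 0xd → bra [J]
  imm@[10:0]=0x7f8 (s11→-8) ⇒ -8
  target = base 0xa0b4 + off 0x08 + 2 + imm -8 = 0xa0b6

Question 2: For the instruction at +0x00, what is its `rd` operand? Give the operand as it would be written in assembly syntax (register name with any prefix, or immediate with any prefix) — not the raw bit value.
[00] 00 be → 0xbe00
  top 5b → 0x17 → pop [R]
  [10:7] rd=12 = %r12

%r12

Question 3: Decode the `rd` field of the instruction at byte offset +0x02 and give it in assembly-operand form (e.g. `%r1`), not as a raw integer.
+0x02: 13 8b ⇒ word 0x8b13 (little)
  opcode bits[15:11]=0x11: andi/RI
  [10:7] rd=6 = %r6
  [6:0] imm=19 = 19

%r6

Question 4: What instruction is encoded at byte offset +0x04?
add %r1, %r7

[04] 88 ab → 0xab88
  opcode bits[15:11]=0x15: add/RR
  [10:7] rd=7 = %r7
  [6:3] rs=1 = %r1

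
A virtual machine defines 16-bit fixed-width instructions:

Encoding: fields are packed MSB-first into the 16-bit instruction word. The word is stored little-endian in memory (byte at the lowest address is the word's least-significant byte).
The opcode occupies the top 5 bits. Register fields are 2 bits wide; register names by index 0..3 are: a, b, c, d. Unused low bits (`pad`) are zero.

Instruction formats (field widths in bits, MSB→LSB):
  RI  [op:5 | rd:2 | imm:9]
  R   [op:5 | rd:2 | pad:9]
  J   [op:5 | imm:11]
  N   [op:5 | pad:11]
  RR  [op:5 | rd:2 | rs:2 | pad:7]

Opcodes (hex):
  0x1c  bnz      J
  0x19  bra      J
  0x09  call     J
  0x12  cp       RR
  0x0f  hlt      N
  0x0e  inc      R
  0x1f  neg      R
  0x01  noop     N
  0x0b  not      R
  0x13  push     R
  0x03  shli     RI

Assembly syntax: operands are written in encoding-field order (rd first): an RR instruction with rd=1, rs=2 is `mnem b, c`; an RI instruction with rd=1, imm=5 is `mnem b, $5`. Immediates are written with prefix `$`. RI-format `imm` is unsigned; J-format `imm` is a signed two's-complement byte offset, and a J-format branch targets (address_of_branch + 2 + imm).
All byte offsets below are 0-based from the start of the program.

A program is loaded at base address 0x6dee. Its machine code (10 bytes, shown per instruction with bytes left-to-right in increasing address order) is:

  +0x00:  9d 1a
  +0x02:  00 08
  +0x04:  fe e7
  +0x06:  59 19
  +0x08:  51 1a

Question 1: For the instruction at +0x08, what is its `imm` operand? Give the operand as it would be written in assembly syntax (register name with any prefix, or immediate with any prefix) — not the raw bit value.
$81

[08] 51 1a → 0x1a51
  top 5b → 0x3 → shli [RI]
  rd: (w>>9)&0x3=0x1 → b
  imm: (w>>0)&0x1ff=0x51 → $81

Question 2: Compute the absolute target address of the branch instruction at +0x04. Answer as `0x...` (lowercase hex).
[04] fe e7 → 0xe7fe
  op=0xe7fe>>11=0x1c ⇒ bnz (J)
  imm@[10:0]=0x7fe (s11→-2) ⇒ $-2
  target = base 0x6dee + off 0x04 + 2 + imm -2 = 0x6df2

0x6df2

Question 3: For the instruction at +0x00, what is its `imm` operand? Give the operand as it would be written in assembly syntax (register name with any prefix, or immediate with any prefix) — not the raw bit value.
+0x00: 9d 1a ⇒ word 0x1a9d (little)
  top 5b → 0x3 → shli [RI]
  [10:9] rd=1 = b
  [8:0] imm=157 = $157

$157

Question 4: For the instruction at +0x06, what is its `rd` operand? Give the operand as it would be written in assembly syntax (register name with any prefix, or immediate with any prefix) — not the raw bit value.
a

off 0x06: read 59 19 as little → 0x1959
  top 5b → 0x3 → shli [RI]
  [10:9] rd=0 = a
  [8:0] imm=345 = $345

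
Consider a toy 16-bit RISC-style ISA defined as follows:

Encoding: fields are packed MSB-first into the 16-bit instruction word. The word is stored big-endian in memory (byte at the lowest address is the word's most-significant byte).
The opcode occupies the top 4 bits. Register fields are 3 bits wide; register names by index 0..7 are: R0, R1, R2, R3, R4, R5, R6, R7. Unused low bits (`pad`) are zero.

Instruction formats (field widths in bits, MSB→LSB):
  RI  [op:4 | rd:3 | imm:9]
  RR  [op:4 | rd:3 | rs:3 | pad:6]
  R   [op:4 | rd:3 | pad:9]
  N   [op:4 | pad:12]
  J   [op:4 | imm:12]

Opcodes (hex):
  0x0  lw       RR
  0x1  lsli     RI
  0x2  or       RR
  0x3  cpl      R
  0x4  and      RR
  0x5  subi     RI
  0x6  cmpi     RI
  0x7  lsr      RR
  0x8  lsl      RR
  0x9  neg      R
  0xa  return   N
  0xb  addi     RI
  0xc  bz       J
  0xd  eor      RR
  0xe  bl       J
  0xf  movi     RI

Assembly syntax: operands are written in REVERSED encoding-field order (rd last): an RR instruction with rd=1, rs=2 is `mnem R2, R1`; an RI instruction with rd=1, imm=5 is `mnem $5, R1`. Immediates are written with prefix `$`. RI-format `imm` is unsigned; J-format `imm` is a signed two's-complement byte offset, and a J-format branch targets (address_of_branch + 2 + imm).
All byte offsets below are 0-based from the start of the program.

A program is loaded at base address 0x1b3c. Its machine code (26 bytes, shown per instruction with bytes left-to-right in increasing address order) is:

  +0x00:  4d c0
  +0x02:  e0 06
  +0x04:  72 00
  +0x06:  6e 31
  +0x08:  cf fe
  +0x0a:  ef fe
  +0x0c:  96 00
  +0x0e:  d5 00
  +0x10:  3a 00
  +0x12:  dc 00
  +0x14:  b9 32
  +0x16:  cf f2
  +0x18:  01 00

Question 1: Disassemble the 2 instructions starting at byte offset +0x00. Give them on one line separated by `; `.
@+00  big-endian(4d c0) = 0x4dc0
  top 4b → 0x4 → and [RR]
  rd: (w>>9)&0x7=0x6 → R6
  rs: (w>>6)&0x7=0x7 → R7
@+02  big-endian(e0 06) = 0xe006
  top 4b → 0xe → bl [J]
  imm: (w>>0)&0xfff=0x6 → $6

and R7, R6; bl $6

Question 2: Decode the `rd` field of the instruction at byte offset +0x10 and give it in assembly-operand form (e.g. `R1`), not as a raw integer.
R5

[10] 3a 00 → 0x3a00
  opcode bits[15:12]=0x3: cpl/R
  rd@[11:9]=0x5 ⇒ R5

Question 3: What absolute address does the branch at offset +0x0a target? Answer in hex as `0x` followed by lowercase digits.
0x1b46

+0x0a: ef fe ⇒ word 0xeffe (big)
  opcode bits[15:12]=0xe: bl/J
  imm@[11:0]=0xffe (s12→-2) ⇒ $-2
  target = base 0x1b3c + off 0x0a + 2 + imm -2 = 0x1b46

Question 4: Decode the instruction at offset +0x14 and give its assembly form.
addi $306, R4

[14] b9 32 → 0xb932
  opcode bits[15:12]=0xb: addi/RI
  rd: (w>>9)&0x7=0x4 → R4
  imm: (w>>0)&0x1ff=0x132 → $306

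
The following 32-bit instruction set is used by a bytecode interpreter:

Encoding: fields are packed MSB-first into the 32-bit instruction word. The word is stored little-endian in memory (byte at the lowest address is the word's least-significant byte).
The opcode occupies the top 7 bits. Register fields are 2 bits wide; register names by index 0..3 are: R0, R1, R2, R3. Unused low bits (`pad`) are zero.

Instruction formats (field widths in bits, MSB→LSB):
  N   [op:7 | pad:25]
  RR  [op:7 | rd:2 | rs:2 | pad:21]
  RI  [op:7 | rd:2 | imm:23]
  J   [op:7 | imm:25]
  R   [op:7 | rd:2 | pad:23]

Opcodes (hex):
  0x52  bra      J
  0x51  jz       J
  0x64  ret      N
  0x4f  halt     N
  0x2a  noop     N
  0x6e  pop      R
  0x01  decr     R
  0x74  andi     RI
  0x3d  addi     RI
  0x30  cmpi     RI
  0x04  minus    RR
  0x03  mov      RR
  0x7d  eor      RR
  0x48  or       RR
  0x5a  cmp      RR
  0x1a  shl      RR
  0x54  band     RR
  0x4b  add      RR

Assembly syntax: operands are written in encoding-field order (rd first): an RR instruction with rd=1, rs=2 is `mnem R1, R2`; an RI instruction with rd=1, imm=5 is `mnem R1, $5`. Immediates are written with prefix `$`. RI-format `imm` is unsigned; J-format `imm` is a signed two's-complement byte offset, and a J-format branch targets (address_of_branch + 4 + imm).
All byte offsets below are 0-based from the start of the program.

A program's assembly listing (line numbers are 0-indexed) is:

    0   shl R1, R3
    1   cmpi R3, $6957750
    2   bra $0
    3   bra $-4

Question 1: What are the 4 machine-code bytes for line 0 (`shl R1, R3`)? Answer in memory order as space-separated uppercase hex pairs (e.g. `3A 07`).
line 0 (shl): pack op=0x1a:7|rd=1:2|rs=3:2|pad=0:21 = 0x34e00000; little→ 00 00 e0 34

00 00 E0 34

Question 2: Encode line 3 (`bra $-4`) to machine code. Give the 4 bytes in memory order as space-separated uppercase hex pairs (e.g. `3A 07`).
line 3 (bra): pack op=0x52:7|imm=-4:25 = 0xa5fffffc; little→ fc ff ff a5

FC FF FF A5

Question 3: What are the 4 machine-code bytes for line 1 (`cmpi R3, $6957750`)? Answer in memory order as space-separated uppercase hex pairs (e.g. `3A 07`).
B6 2A EA 61

line 1 (cmpi): pack op=0x30:7|rd=3:2|imm=6957750:23 = 0x61ea2ab6; little→ b6 2a ea 61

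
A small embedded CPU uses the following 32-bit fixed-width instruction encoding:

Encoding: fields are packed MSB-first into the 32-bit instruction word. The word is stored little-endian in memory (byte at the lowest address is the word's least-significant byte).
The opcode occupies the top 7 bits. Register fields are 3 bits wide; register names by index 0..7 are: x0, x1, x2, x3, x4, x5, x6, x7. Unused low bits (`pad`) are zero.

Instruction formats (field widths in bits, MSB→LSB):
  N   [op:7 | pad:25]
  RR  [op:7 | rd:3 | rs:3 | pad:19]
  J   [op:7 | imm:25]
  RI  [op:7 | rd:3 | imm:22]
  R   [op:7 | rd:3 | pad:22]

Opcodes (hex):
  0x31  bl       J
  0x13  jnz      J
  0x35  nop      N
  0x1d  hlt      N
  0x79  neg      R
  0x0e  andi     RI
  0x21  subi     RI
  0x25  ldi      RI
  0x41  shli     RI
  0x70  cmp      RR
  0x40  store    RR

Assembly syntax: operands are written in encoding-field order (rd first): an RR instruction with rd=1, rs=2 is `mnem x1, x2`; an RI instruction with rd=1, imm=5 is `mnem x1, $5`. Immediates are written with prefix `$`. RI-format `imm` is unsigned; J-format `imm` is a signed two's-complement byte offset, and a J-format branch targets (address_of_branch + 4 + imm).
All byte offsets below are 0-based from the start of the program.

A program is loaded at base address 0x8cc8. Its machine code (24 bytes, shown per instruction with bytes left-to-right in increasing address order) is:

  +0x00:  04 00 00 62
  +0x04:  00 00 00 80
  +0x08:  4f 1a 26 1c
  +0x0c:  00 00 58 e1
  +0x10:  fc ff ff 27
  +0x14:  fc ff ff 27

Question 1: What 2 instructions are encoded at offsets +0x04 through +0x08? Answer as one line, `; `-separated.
store x0, x0; andi x0, $2497103

off 0x04: read 00 00 00 80 as little → 0x80000000
  opcode bits[31:25]=0x40: store/RR
  [24:22] rd=0 = x0
  [21:19] rs=0 = x0
off 0x08: read 4f 1a 26 1c as little → 0x1c261a4f
  opcode bits[31:25]=0xe: andi/RI
  [24:22] rd=0 = x0
  [21:0] imm=2497103 = $2497103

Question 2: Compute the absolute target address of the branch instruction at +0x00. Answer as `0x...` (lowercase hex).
@+00  little-endian(04 00 00 62) = 0x62000004
  opcode bits[31:25]=0x31: bl/J
  imm: (w>>0)&0x1ffffff=0x4 → $4
  target = base 0x8cc8 + off 0x00 + 4 + imm 4 = 0x8cd0

0x8cd0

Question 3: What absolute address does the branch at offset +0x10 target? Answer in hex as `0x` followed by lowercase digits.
off 0x10: read fc ff ff 27 as little → 0x27fffffc
  op=0x27fffffc>>25=0x13 ⇒ jnz (J)
  imm: (w>>0)&0x1ffffff=0x1fffffc (s25→-4) → $-4
  target = base 0x8cc8 + off 0x10 + 4 + imm -4 = 0x8cd8

0x8cd8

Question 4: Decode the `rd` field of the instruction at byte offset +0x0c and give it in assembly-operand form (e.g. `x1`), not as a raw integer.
[0c] 00 00 58 e1 → 0xe1580000
  top 7b → 0x70 → cmp [RR]
  [24:22] rd=5 = x5
  [21:19] rs=3 = x3

x5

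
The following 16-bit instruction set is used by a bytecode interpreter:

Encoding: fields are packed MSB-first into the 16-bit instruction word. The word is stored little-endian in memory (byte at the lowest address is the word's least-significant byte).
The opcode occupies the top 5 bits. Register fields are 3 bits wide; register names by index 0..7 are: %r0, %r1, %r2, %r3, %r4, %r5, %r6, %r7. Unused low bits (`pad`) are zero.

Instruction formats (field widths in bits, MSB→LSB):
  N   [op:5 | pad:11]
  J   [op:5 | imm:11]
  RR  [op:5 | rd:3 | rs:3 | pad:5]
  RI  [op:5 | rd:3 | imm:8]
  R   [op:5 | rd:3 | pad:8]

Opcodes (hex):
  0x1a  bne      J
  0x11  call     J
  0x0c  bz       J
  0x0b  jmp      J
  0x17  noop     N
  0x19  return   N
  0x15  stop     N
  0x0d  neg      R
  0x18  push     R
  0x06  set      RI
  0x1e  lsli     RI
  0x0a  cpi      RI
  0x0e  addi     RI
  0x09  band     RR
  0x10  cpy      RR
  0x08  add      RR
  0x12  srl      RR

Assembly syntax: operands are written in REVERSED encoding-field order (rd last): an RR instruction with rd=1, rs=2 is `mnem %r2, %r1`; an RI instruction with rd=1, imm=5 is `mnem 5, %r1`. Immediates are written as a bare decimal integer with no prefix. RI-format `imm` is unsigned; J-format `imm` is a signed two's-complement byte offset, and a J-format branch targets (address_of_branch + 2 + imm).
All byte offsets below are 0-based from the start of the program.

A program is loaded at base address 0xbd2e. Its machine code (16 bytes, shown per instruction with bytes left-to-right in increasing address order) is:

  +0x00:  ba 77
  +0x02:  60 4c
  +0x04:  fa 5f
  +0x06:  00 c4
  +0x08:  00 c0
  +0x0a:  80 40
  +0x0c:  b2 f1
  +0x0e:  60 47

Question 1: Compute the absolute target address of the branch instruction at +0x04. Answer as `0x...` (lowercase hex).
off 0x04: read fa 5f as little → 0x5ffa
  opcode bits[15:11]=0xb: jmp/J
  [10:0] imm=2042 (s11→-6) = -6
  target = base 0xbd2e + off 0x04 + 2 + imm -6 = 0xbd2e

0xbd2e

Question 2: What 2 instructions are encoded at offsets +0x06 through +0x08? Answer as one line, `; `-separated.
[06] 00 c4 → 0xc400
  top 5b → 0x18 → push [R]
  [10:8] rd=4 = %r4
[08] 00 c0 → 0xc000
  top 5b → 0x18 → push [R]
  [10:8] rd=0 = %r0

push %r4; push %r0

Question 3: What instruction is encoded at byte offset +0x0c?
+0x0c: b2 f1 ⇒ word 0xf1b2 (little)
  opcode bits[15:11]=0x1e: lsli/RI
  rd@[10:8]=0x1 ⇒ %r1
  imm@[7:0]=0xb2 ⇒ 178

lsli 178, %r1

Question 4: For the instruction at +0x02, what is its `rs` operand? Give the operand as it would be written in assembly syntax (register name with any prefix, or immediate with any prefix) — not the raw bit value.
[02] 60 4c → 0x4c60
  op=0x4c60>>11=0x9 ⇒ band (RR)
  rd: (w>>8)&0x7=0x4 → %r4
  rs: (w>>5)&0x7=0x3 → %r3

%r3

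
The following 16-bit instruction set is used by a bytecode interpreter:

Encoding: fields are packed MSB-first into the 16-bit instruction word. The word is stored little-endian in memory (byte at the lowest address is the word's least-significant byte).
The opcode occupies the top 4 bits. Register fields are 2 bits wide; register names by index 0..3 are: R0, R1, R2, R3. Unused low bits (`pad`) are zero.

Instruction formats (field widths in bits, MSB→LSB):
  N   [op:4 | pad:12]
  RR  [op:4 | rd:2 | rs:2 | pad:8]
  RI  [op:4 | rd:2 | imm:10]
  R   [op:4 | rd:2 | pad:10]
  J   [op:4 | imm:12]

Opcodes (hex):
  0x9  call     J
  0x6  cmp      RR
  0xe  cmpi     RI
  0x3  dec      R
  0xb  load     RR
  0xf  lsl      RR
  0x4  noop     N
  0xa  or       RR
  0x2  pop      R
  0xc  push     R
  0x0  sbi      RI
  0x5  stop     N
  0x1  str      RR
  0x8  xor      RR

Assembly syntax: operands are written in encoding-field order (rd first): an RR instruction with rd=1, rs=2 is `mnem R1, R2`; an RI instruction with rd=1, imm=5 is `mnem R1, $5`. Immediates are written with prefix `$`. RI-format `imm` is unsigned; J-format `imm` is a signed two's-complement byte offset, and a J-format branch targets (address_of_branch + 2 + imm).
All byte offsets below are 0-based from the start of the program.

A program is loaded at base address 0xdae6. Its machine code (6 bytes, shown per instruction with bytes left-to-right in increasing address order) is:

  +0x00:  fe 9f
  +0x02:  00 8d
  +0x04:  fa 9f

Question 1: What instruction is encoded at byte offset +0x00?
off 0x00: read fe 9f as little → 0x9ffe
  op=0x9ffe>>12=0x9 ⇒ call (J)
  [11:0] imm=4094 (s12→-2) = $-2

call $-2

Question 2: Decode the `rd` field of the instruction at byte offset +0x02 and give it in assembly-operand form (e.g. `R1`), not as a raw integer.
R3

@+02  little-endian(00 8d) = 0x8d00
  op=0x8d00>>12=0x8 ⇒ xor (RR)
  rd: (w>>10)&0x3=0x3 → R3
  rs: (w>>8)&0x3=0x1 → R1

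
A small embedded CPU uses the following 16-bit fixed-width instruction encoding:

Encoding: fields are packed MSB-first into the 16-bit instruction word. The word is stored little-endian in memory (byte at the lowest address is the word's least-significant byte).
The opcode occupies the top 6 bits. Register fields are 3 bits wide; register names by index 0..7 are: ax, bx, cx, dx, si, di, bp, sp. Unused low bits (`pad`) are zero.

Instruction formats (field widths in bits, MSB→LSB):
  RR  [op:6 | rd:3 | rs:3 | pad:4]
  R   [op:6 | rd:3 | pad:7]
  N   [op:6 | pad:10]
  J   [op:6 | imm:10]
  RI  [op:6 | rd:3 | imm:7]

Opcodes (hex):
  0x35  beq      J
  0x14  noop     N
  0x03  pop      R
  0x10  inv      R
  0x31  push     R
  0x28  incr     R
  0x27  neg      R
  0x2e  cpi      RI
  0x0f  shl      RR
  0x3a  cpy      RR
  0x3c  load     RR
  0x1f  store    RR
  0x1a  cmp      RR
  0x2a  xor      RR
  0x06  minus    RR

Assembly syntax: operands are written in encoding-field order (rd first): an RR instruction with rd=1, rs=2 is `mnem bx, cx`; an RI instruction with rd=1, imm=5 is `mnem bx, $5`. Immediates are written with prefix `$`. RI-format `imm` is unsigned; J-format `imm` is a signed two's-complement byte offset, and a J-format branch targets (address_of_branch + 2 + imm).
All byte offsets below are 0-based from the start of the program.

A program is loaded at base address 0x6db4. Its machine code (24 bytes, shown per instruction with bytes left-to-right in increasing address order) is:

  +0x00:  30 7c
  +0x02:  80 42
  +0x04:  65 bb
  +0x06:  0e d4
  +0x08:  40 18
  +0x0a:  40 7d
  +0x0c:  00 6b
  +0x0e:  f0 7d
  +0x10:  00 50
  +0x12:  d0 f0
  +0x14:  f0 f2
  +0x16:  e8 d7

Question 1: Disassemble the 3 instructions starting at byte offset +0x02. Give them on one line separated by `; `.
inv di; cpi bp, $101; beq $14

off 0x02: read 80 42 as little → 0x4280
  opcode bits[15:10]=0x10: inv/R
  [9:7] rd=5 = di
off 0x04: read 65 bb as little → 0xbb65
  opcode bits[15:10]=0x2e: cpi/RI
  [9:7] rd=6 = bp
  [6:0] imm=101 = $101
off 0x06: read 0e d4 as little → 0xd40e
  opcode bits[15:10]=0x35: beq/J
  [9:0] imm=14 = $14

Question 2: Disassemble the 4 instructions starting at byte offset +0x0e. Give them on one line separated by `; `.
store dx, sp; noop; load bx, di; load di, sp

off 0x0e: read f0 7d as little → 0x7df0
  opcode bits[15:10]=0x1f: store/RR
  rd@[9:7]=0x3 ⇒ dx
  rs@[6:4]=0x7 ⇒ sp
off 0x10: read 00 50 as little → 0x5000
  opcode bits[15:10]=0x14: noop/N
off 0x12: read d0 f0 as little → 0xf0d0
  opcode bits[15:10]=0x3c: load/RR
  rd@[9:7]=0x1 ⇒ bx
  rs@[6:4]=0x5 ⇒ di
off 0x14: read f0 f2 as little → 0xf2f0
  opcode bits[15:10]=0x3c: load/RR
  rd@[9:7]=0x5 ⇒ di
  rs@[6:4]=0x7 ⇒ sp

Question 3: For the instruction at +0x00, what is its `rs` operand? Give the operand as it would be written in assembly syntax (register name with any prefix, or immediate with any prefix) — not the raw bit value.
+0x00: 30 7c ⇒ word 0x7c30 (little)
  op=0x7c30>>10=0x1f ⇒ store (RR)
  rd: (w>>7)&0x7=0x0 → ax
  rs: (w>>4)&0x7=0x3 → dx

dx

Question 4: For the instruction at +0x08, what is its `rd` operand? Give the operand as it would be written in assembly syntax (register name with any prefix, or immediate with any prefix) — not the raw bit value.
+0x08: 40 18 ⇒ word 0x1840 (little)
  opcode bits[15:10]=0x6: minus/RR
  [9:7] rd=0 = ax
  [6:4] rs=4 = si

ax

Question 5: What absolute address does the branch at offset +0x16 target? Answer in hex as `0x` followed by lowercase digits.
off 0x16: read e8 d7 as little → 0xd7e8
  op=0xd7e8>>10=0x35 ⇒ beq (J)
  imm: (w>>0)&0x3ff=0x3e8 (s10→-24) → $-24
  target = base 0x6db4 + off 0x16 + 2 + imm -24 = 0x6db4

0x6db4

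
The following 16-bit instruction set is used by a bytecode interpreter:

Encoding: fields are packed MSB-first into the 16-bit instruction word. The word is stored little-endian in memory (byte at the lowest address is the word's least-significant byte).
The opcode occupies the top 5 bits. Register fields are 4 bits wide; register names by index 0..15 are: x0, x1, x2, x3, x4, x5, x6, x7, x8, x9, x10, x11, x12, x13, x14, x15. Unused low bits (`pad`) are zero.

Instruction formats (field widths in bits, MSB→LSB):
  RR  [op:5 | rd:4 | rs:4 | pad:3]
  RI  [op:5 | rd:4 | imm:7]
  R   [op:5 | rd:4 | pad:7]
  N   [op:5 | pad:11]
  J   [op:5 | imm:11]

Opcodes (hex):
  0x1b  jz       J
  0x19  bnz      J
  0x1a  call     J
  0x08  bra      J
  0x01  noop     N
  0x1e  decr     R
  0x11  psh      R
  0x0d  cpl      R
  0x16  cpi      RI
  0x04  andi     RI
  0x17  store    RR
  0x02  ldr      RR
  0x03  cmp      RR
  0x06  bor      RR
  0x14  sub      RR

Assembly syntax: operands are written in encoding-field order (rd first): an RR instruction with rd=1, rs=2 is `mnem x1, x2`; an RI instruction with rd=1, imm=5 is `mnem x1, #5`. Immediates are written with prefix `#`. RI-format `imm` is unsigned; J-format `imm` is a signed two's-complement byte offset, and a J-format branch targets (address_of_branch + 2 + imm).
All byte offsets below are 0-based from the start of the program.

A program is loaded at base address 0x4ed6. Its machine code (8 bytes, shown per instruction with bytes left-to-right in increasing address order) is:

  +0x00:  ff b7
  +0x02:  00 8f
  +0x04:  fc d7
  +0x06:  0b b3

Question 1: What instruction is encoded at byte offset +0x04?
call #-4

[04] fc d7 → 0xd7fc
  op=0xd7fc>>11=0x1a ⇒ call (J)
  imm@[10:0]=0x7fc (s11→-4) ⇒ #-4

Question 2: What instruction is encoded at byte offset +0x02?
+0x02: 00 8f ⇒ word 0x8f00 (little)
  opcode bits[15:11]=0x11: psh/R
  [10:7] rd=14 = x14

psh x14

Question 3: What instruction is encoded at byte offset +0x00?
[00] ff b7 → 0xb7ff
  opcode bits[15:11]=0x16: cpi/RI
  rd: (w>>7)&0xf=0xf → x15
  imm: (w>>0)&0x7f=0x7f → #127

cpi x15, #127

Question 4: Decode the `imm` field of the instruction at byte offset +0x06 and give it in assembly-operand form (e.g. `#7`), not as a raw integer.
#11

[06] 0b b3 → 0xb30b
  opcode bits[15:11]=0x16: cpi/RI
  rd: (w>>7)&0xf=0x6 → x6
  imm: (w>>0)&0x7f=0xb → #11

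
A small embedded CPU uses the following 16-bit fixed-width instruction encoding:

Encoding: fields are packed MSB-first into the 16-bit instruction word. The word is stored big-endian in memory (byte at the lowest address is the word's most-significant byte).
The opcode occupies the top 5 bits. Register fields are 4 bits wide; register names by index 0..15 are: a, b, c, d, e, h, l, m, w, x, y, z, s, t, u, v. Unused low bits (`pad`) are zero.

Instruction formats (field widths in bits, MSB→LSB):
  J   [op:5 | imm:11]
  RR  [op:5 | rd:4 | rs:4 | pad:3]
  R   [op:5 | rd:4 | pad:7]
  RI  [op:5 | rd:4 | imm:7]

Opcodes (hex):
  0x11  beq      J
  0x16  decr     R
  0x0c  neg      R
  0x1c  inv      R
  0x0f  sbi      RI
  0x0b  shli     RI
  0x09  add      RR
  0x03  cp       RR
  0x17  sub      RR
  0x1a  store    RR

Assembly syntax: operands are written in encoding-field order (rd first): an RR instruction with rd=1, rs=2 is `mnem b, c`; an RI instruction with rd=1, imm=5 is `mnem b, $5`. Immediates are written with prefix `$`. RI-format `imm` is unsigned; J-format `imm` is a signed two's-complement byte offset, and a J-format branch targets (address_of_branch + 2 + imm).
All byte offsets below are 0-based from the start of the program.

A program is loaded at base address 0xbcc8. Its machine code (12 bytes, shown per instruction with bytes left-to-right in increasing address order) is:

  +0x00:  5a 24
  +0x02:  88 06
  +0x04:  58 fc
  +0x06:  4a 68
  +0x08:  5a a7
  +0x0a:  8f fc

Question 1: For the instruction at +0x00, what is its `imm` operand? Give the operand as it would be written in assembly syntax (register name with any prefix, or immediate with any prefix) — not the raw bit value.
$36

@+00  big-endian(5a 24) = 0x5a24
  opcode bits[15:11]=0xb: shli/RI
  rd: (w>>7)&0xf=0x4 → e
  imm: (w>>0)&0x7f=0x24 → $36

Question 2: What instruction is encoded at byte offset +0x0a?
+0x0a: 8f fc ⇒ word 0x8ffc (big)
  op=0x8ffc>>11=0x11 ⇒ beq (J)
  [10:0] imm=2044 (s11→-4) = $-4

beq $-4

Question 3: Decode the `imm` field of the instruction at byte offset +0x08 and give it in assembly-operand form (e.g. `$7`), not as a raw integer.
$39

@+08  big-endian(5a a7) = 0x5aa7
  top 5b → 0xb → shli [RI]
  rd@[10:7]=0x5 ⇒ h
  imm@[6:0]=0x27 ⇒ $39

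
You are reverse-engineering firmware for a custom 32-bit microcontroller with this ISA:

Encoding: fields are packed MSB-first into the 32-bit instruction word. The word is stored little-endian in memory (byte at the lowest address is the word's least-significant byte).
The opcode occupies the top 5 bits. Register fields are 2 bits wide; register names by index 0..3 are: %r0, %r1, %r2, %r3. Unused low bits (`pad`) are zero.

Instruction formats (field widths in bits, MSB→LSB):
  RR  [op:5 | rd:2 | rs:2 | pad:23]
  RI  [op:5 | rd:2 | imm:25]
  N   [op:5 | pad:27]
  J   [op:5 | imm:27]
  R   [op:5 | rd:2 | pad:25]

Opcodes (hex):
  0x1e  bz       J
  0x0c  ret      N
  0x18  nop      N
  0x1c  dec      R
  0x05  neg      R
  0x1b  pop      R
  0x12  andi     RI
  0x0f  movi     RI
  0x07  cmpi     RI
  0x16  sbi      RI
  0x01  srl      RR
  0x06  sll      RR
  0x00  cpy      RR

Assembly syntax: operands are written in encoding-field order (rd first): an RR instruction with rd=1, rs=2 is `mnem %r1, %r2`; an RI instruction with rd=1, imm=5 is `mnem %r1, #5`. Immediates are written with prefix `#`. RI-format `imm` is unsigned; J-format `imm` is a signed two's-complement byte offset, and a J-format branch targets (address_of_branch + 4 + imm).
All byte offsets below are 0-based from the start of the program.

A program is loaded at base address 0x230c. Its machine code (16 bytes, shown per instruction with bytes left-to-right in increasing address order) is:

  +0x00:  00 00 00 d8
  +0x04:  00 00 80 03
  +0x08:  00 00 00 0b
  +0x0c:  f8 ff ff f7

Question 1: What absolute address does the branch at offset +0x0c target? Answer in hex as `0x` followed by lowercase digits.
0x2314

off 0x0c: read f8 ff ff f7 as little → 0xf7fffff8
  opcode bits[31:27]=0x1e: bz/J
  imm: (w>>0)&0x7ffffff=0x7fffff8 (s27→-8) → #-8
  target = base 0x230c + off 0x0c + 4 + imm -8 = 0x2314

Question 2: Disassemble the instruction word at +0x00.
pop %r0

+0x00: 00 00 00 d8 ⇒ word 0xd8000000 (little)
  op=0xd8000000>>27=0x1b ⇒ pop (R)
  rd: (w>>25)&0x3=0x0 → %r0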